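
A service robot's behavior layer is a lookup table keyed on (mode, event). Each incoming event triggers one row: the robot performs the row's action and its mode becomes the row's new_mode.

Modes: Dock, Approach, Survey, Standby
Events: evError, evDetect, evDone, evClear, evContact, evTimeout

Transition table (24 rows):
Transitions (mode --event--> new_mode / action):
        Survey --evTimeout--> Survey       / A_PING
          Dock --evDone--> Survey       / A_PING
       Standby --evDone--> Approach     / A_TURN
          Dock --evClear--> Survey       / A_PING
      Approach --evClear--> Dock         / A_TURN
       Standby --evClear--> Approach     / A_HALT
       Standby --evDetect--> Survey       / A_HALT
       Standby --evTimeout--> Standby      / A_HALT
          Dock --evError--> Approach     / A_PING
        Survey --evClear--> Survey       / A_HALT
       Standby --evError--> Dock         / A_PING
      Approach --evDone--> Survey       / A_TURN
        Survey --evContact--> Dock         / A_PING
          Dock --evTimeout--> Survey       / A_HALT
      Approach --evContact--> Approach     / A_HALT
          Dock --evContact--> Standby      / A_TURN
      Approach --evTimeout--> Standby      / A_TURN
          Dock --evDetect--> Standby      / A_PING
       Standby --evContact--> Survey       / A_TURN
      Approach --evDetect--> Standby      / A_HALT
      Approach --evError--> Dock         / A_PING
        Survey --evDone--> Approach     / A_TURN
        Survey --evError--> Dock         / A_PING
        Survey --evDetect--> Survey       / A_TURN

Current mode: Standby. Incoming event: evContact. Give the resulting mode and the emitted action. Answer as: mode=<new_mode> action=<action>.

mode=Survey action=A_TURN

current mode = Standby; filter table to that mode:
  (Standby, evDone) → (Approach, A_TURN)
  (Standby, evClear) → (Approach, A_HALT)
  (Standby, evDetect) → (Survey, A_HALT)
  (Standby, evTimeout) → (Standby, A_HALT)
  (Standby, evError) → (Dock, A_PING)
  (Standby, evContact) → (Survey, A_TURN)  ← event matches
event = evContact selects (Survey, A_TURN)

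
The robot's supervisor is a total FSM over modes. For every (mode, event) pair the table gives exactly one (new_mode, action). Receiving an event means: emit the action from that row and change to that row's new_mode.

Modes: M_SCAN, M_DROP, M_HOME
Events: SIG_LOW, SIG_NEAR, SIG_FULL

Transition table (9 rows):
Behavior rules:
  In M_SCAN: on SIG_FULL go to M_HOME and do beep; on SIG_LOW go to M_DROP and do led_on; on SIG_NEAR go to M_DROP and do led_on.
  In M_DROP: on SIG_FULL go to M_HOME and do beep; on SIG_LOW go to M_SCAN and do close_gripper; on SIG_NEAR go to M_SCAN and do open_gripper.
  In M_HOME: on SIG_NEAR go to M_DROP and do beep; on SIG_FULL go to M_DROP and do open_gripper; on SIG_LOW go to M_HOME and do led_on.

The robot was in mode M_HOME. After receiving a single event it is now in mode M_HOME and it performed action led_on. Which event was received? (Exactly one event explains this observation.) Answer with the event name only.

try SIG_LOW: (M_HOME, SIG_LOW) → (M_HOME, led_on)  ← matches
try SIG_NEAR: (M_HOME, SIG_NEAR) → (M_DROP, beep)
try SIG_FULL: (M_HOME, SIG_FULL) → (M_DROP, open_gripper)

SIG_LOW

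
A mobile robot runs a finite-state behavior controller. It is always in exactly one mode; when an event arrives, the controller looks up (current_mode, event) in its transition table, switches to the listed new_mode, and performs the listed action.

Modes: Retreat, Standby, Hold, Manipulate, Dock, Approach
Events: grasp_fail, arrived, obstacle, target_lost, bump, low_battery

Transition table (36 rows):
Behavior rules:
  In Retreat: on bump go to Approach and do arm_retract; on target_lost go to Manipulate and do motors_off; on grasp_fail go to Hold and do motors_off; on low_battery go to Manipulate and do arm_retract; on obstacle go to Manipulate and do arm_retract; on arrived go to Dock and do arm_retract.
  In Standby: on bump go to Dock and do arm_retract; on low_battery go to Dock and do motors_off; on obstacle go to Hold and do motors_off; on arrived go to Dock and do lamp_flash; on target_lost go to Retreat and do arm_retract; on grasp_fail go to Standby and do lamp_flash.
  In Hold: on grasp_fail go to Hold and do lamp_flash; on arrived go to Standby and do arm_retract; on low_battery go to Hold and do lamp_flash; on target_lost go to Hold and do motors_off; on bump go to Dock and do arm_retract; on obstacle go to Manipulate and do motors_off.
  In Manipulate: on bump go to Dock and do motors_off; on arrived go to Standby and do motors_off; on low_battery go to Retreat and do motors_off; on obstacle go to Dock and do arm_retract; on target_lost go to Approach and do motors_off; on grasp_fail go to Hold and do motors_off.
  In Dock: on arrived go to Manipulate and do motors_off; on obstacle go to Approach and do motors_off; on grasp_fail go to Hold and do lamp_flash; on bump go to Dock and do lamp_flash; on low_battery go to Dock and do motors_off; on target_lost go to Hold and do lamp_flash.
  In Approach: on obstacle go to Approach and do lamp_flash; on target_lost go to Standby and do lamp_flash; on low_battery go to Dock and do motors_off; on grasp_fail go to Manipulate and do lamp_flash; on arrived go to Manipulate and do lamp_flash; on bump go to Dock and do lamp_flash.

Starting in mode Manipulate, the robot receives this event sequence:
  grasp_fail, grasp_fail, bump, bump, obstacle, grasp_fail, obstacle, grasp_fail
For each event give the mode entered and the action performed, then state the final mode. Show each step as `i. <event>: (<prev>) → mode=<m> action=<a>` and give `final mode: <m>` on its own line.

1. grasp_fail: (Manipulate) → mode=Hold action=motors_off
2. grasp_fail: (Hold) → mode=Hold action=lamp_flash
3. bump: (Hold) → mode=Dock action=arm_retract
4. bump: (Dock) → mode=Dock action=lamp_flash
5. obstacle: (Dock) → mode=Approach action=motors_off
6. grasp_fail: (Approach) → mode=Manipulate action=lamp_flash
7. obstacle: (Manipulate) → mode=Dock action=arm_retract
8. grasp_fail: (Dock) → mode=Hold action=lamp_flash

final mode: Hold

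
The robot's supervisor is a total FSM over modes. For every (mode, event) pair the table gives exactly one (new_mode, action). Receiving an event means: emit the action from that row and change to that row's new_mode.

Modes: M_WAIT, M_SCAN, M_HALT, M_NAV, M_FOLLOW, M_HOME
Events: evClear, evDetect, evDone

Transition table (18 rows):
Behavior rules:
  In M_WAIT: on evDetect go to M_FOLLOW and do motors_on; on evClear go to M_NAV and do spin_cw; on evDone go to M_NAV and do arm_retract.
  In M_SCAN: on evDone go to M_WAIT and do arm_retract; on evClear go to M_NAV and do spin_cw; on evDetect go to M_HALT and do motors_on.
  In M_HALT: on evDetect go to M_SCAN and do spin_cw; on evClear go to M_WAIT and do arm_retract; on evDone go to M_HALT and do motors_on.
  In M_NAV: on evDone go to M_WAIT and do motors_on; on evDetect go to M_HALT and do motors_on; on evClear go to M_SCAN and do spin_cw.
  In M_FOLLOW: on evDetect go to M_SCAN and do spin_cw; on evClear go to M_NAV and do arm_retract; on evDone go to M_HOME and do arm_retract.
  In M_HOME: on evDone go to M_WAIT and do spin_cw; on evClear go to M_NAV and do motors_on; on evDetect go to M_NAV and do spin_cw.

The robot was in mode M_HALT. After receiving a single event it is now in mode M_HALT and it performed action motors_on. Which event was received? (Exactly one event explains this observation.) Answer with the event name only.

try evClear: (M_HALT, evClear) → (M_WAIT, arm_retract)
try evDetect: (M_HALT, evDetect) → (M_SCAN, spin_cw)
try evDone: (M_HALT, evDone) → (M_HALT, motors_on)  ← matches

evDone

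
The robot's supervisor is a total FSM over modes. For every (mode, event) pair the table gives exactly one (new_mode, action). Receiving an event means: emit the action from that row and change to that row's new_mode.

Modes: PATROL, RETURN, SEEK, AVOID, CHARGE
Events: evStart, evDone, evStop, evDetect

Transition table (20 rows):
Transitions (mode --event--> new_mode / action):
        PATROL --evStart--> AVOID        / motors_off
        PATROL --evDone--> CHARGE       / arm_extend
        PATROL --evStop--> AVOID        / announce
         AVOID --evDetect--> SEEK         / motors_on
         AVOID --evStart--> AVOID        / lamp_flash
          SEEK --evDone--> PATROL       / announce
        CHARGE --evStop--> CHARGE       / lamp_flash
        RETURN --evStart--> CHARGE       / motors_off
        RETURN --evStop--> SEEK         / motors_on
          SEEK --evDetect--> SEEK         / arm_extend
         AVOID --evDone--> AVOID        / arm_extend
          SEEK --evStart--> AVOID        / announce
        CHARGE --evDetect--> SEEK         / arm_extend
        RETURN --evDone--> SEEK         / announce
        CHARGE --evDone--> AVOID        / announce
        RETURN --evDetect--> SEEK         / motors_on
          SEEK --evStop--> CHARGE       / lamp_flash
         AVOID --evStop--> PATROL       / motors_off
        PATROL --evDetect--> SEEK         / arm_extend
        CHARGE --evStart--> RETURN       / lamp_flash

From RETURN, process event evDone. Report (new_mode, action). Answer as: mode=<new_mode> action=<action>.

current mode = RETURN; filter table to that mode:
  (RETURN, evStart) → (CHARGE, motors_off)
  (RETURN, evStop) → (SEEK, motors_on)
  (RETURN, evDone) → (SEEK, announce)  ← event matches
  (RETURN, evDetect) → (SEEK, motors_on)
event = evDone selects (SEEK, announce)

mode=SEEK action=announce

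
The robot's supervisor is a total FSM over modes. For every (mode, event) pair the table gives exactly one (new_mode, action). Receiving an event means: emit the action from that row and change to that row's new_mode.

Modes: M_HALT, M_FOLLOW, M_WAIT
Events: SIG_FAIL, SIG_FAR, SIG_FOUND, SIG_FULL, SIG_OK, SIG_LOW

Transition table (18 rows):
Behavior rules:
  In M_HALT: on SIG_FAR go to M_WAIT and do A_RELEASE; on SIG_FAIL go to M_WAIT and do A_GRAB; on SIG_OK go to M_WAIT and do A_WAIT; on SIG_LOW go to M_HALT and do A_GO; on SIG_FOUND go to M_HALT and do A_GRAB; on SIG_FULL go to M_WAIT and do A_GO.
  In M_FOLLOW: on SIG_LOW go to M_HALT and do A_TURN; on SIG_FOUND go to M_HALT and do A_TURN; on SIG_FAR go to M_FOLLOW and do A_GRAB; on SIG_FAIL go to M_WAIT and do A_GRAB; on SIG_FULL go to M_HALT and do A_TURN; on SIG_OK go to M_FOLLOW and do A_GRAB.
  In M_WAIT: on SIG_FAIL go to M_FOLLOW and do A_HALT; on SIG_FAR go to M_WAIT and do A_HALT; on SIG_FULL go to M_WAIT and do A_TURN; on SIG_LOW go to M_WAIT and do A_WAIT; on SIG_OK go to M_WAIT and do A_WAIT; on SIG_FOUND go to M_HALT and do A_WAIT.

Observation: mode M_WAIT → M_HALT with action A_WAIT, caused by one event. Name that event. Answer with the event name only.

SIG_FOUND

try SIG_FAIL: (M_WAIT, SIG_FAIL) → (M_FOLLOW, A_HALT)
try SIG_FAR: (M_WAIT, SIG_FAR) → (M_WAIT, A_HALT)
try SIG_FOUND: (M_WAIT, SIG_FOUND) → (M_HALT, A_WAIT)  ← matches
try SIG_FULL: (M_WAIT, SIG_FULL) → (M_WAIT, A_TURN)
try SIG_OK: (M_WAIT, SIG_OK) → (M_WAIT, A_WAIT)
try SIG_LOW: (M_WAIT, SIG_LOW) → (M_WAIT, A_WAIT)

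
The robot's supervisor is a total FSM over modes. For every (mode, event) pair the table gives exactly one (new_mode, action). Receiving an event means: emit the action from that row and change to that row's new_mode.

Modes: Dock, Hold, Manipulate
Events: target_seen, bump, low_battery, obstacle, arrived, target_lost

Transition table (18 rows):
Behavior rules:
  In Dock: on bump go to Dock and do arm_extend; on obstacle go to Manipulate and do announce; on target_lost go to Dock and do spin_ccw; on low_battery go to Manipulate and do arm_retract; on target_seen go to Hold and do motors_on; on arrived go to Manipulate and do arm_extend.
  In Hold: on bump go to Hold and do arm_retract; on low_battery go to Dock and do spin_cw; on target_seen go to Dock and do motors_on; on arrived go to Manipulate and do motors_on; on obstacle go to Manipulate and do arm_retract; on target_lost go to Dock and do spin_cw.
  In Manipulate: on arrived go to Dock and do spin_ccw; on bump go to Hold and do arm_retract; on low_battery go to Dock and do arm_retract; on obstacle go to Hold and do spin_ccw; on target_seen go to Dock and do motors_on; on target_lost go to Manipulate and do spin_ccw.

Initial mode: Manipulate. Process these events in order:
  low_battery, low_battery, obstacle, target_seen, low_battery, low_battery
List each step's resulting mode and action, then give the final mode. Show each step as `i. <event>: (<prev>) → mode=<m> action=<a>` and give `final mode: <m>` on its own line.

final mode: Dock

1. low_battery: (Manipulate) → mode=Dock action=arm_retract
2. low_battery: (Dock) → mode=Manipulate action=arm_retract
3. obstacle: (Manipulate) → mode=Hold action=spin_ccw
4. target_seen: (Hold) → mode=Dock action=motors_on
5. low_battery: (Dock) → mode=Manipulate action=arm_retract
6. low_battery: (Manipulate) → mode=Dock action=arm_retract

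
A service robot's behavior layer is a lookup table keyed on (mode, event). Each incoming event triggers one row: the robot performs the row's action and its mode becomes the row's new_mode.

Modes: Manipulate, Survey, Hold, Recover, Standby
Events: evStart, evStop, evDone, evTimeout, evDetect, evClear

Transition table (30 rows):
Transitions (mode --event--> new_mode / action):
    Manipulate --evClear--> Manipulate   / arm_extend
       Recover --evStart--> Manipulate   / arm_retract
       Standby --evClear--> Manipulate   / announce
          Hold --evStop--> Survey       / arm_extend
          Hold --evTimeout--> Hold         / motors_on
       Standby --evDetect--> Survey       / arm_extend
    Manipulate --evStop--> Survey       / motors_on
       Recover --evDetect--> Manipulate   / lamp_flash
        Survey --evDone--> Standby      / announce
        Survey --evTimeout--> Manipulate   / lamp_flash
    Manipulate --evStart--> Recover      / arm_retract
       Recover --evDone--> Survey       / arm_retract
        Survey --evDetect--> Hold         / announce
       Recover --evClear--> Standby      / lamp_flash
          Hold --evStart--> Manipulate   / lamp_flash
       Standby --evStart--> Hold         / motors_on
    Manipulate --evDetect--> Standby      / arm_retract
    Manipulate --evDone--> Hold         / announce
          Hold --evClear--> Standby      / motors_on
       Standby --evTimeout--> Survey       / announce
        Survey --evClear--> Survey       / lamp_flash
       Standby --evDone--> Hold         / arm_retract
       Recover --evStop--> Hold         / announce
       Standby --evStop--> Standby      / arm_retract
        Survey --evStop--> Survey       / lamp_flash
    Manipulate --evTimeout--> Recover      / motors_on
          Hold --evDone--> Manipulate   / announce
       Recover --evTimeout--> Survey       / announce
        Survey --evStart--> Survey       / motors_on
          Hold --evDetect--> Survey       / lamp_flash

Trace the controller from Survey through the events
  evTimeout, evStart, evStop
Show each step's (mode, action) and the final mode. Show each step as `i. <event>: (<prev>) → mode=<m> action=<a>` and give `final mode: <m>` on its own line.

1. evTimeout: (Survey) → mode=Manipulate action=lamp_flash
2. evStart: (Manipulate) → mode=Recover action=arm_retract
3. evStop: (Recover) → mode=Hold action=announce

final mode: Hold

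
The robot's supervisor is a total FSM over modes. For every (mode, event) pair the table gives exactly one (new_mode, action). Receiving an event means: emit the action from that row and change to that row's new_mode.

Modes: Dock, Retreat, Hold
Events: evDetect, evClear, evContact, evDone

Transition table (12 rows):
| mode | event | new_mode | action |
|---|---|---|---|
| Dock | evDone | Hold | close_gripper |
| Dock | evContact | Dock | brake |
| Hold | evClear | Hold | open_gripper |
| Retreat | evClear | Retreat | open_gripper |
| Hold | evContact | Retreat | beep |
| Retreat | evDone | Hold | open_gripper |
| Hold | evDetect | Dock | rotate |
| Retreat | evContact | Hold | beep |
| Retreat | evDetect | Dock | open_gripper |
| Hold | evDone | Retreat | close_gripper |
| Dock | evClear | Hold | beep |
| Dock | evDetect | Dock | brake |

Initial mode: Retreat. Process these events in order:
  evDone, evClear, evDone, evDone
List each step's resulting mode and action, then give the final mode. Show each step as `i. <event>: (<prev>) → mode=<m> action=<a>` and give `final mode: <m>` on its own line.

1. evDone: (Retreat) → mode=Hold action=open_gripper
2. evClear: (Hold) → mode=Hold action=open_gripper
3. evDone: (Hold) → mode=Retreat action=close_gripper
4. evDone: (Retreat) → mode=Hold action=open_gripper

final mode: Hold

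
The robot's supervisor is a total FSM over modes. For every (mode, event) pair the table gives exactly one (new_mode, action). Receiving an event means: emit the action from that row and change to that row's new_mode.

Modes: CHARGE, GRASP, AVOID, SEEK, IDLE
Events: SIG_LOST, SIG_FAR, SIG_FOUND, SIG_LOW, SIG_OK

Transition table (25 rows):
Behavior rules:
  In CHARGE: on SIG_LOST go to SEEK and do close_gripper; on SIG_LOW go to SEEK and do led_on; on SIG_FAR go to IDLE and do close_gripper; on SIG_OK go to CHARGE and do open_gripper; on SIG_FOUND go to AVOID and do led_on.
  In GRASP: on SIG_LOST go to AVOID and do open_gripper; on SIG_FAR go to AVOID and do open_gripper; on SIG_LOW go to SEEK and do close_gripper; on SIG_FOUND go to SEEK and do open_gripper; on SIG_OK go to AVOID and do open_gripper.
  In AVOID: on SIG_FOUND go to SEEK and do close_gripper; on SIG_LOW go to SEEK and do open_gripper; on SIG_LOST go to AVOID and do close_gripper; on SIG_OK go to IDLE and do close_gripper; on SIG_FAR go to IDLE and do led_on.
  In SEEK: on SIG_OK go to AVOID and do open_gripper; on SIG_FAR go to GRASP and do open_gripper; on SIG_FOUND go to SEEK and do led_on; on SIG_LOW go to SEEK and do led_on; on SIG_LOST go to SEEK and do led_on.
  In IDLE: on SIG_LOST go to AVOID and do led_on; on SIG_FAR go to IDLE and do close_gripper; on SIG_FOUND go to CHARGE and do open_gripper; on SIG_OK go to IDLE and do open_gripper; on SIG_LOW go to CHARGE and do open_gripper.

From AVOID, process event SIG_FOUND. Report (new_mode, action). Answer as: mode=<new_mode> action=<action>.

mode=SEEK action=close_gripper

current mode = AVOID; filter table to that mode:
  (AVOID, SIG_FOUND) → (SEEK, close_gripper)  ← event matches
  (AVOID, SIG_LOW) → (SEEK, open_gripper)
  (AVOID, SIG_LOST) → (AVOID, close_gripper)
  (AVOID, SIG_OK) → (IDLE, close_gripper)
  (AVOID, SIG_FAR) → (IDLE, led_on)
event = SIG_FOUND selects (SEEK, close_gripper)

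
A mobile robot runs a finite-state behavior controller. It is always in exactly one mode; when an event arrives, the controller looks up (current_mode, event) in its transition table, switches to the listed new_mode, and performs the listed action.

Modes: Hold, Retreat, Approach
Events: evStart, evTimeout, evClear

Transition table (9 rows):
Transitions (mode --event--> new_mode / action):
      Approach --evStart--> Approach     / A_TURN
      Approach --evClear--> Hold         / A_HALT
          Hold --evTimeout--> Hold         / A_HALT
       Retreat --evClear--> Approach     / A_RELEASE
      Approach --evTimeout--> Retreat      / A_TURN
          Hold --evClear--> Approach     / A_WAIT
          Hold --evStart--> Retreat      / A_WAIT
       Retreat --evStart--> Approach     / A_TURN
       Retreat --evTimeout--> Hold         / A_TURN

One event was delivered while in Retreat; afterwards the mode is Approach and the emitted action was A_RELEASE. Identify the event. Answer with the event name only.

try evStart: (Retreat, evStart) → (Approach, A_TURN)
try evTimeout: (Retreat, evTimeout) → (Hold, A_TURN)
try evClear: (Retreat, evClear) → (Approach, A_RELEASE)  ← matches

evClear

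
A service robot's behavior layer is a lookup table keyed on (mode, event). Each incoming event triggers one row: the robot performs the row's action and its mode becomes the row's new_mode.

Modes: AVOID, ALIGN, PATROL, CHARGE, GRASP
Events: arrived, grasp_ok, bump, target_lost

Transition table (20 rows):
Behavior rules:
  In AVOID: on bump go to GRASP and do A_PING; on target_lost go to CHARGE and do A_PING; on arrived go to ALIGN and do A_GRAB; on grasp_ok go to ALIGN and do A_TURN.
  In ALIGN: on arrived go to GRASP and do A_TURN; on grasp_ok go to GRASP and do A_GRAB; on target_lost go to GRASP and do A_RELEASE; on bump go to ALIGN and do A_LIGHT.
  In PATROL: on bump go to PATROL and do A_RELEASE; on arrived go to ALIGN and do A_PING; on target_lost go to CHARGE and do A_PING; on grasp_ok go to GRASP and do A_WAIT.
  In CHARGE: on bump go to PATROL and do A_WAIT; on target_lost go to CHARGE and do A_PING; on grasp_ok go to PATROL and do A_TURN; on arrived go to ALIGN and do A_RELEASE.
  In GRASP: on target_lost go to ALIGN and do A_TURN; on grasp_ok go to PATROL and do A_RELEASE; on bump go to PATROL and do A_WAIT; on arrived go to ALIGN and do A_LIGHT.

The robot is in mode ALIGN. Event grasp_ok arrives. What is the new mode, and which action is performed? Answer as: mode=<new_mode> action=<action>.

mode=GRASP action=A_GRAB

current mode = ALIGN; filter table to that mode:
  (ALIGN, arrived) → (GRASP, A_TURN)
  (ALIGN, grasp_ok) → (GRASP, A_GRAB)  ← event matches
  (ALIGN, target_lost) → (GRASP, A_RELEASE)
  (ALIGN, bump) → (ALIGN, A_LIGHT)
event = grasp_ok selects (GRASP, A_GRAB)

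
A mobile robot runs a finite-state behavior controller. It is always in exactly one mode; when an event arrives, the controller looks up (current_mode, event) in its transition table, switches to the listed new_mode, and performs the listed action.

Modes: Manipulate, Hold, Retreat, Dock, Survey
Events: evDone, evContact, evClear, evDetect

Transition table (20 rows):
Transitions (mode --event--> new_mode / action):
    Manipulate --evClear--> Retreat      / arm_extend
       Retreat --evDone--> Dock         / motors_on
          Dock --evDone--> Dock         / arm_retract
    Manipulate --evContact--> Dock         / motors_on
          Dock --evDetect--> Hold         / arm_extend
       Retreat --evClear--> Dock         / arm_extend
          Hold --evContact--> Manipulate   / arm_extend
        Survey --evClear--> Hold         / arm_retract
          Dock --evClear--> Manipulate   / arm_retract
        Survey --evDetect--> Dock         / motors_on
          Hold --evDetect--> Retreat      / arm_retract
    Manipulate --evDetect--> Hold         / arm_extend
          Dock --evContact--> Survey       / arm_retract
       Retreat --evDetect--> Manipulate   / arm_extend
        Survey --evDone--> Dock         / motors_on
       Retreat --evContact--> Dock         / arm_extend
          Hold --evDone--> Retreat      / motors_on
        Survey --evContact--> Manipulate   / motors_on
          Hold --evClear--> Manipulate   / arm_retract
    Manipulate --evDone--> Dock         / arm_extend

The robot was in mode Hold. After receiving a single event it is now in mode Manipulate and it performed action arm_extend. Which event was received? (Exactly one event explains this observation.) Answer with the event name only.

evContact

try evDone: (Hold, evDone) → (Retreat, motors_on)
try evContact: (Hold, evContact) → (Manipulate, arm_extend)  ← matches
try evClear: (Hold, evClear) → (Manipulate, arm_retract)
try evDetect: (Hold, evDetect) → (Retreat, arm_retract)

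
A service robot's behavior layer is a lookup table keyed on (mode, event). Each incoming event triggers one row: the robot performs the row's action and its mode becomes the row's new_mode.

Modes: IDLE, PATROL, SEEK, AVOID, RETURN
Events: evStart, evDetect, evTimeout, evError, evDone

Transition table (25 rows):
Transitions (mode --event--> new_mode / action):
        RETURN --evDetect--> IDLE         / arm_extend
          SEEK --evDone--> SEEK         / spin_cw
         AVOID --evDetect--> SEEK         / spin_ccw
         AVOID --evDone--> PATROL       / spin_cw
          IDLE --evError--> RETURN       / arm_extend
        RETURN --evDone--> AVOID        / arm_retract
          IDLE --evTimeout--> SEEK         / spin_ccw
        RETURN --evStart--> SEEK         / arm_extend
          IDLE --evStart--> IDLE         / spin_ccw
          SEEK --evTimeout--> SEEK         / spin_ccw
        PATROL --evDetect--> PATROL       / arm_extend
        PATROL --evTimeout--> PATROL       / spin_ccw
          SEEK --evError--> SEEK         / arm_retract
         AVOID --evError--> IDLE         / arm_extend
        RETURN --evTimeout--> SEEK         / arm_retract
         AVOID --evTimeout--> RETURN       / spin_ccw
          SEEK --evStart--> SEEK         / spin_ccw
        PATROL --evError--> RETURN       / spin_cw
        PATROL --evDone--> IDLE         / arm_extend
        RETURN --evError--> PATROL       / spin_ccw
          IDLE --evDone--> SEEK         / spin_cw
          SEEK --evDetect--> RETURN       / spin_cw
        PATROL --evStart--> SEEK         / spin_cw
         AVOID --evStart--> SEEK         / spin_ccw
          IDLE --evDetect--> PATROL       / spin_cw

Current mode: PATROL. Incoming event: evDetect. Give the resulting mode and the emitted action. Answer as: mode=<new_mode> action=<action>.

current mode = PATROL; filter table to that mode:
  (PATROL, evDetect) → (PATROL, arm_extend)  ← event matches
  (PATROL, evTimeout) → (PATROL, spin_ccw)
  (PATROL, evError) → (RETURN, spin_cw)
  (PATROL, evDone) → (IDLE, arm_extend)
  (PATROL, evStart) → (SEEK, spin_cw)
event = evDetect selects (PATROL, arm_extend)

mode=PATROL action=arm_extend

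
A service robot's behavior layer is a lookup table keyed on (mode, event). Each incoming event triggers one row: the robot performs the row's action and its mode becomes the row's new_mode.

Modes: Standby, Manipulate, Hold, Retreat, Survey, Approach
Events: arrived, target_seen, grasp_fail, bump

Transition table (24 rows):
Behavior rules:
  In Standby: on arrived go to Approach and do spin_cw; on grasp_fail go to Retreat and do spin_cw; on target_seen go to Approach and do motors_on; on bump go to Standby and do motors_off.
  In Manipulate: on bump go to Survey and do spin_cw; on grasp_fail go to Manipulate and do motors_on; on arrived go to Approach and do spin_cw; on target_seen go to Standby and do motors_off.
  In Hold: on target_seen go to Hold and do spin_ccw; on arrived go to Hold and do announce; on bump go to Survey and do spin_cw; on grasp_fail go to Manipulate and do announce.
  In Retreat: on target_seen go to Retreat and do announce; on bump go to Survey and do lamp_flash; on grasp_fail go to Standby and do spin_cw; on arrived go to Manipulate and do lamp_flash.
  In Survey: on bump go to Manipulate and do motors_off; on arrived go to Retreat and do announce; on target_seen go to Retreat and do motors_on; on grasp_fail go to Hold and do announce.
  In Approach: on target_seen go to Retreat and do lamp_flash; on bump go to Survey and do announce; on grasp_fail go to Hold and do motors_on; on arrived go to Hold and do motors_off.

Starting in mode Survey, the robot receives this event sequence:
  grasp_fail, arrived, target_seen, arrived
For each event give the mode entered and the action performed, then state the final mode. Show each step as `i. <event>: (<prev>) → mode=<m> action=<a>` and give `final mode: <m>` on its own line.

final mode: Hold

1. grasp_fail: (Survey) → mode=Hold action=announce
2. arrived: (Hold) → mode=Hold action=announce
3. target_seen: (Hold) → mode=Hold action=spin_ccw
4. arrived: (Hold) → mode=Hold action=announce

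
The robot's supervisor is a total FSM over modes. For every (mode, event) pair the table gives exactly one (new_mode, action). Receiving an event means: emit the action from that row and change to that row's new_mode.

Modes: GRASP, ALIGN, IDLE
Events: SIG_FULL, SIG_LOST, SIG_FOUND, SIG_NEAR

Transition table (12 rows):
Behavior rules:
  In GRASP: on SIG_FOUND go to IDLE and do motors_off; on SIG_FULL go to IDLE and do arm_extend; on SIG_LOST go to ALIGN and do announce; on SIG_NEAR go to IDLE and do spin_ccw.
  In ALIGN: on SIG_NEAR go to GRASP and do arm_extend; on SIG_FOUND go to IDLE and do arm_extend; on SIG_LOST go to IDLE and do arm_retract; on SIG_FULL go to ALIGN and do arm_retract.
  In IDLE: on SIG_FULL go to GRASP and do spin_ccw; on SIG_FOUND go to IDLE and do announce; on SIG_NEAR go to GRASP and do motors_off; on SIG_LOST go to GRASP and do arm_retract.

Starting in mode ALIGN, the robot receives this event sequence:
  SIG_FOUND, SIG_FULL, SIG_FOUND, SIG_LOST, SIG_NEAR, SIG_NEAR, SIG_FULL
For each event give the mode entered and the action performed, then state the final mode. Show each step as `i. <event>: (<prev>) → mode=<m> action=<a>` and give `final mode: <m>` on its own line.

1. SIG_FOUND: (ALIGN) → mode=IDLE action=arm_extend
2. SIG_FULL: (IDLE) → mode=GRASP action=spin_ccw
3. SIG_FOUND: (GRASP) → mode=IDLE action=motors_off
4. SIG_LOST: (IDLE) → mode=GRASP action=arm_retract
5. SIG_NEAR: (GRASP) → mode=IDLE action=spin_ccw
6. SIG_NEAR: (IDLE) → mode=GRASP action=motors_off
7. SIG_FULL: (GRASP) → mode=IDLE action=arm_extend

final mode: IDLE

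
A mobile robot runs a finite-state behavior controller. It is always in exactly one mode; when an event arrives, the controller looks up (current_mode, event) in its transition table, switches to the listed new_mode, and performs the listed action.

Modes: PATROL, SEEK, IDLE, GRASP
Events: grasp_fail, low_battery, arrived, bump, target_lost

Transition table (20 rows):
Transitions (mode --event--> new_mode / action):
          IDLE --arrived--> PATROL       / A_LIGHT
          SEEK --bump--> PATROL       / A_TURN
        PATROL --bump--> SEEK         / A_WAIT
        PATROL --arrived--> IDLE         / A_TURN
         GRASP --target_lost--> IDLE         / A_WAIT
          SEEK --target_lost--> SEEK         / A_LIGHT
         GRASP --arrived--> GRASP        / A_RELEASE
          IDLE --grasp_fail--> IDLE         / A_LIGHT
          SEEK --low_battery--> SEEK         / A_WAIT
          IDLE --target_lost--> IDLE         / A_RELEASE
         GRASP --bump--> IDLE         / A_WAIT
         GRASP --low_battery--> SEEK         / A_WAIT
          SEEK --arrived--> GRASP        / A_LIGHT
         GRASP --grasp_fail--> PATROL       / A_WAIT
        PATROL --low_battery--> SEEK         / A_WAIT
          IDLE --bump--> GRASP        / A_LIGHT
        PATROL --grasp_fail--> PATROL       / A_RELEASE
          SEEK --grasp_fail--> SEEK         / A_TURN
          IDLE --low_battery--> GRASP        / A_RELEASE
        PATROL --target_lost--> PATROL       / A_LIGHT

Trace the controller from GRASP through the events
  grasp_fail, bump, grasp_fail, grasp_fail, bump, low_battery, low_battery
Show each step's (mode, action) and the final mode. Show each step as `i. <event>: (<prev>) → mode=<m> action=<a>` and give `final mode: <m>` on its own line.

final mode: SEEK

1. grasp_fail: (GRASP) → mode=PATROL action=A_WAIT
2. bump: (PATROL) → mode=SEEK action=A_WAIT
3. grasp_fail: (SEEK) → mode=SEEK action=A_TURN
4. grasp_fail: (SEEK) → mode=SEEK action=A_TURN
5. bump: (SEEK) → mode=PATROL action=A_TURN
6. low_battery: (PATROL) → mode=SEEK action=A_WAIT
7. low_battery: (SEEK) → mode=SEEK action=A_WAIT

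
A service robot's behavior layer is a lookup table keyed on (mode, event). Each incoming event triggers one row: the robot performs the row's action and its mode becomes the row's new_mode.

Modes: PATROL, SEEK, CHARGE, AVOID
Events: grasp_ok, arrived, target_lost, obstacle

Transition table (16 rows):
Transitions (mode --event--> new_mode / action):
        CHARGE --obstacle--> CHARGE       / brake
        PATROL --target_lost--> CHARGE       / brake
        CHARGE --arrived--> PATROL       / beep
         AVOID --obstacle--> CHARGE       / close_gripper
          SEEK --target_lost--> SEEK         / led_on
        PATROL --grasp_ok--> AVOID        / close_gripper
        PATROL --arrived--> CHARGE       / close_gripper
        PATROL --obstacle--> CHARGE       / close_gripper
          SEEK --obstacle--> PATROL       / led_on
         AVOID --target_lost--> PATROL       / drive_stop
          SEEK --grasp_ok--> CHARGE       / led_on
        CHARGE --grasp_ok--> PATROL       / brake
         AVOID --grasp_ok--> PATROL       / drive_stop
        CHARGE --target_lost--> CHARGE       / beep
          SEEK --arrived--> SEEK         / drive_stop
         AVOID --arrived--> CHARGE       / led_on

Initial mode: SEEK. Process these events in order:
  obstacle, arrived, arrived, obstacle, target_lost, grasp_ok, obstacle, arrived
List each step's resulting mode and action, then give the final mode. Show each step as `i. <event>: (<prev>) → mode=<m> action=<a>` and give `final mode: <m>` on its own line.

final mode: PATROL

1. obstacle: (SEEK) → mode=PATROL action=led_on
2. arrived: (PATROL) → mode=CHARGE action=close_gripper
3. arrived: (CHARGE) → mode=PATROL action=beep
4. obstacle: (PATROL) → mode=CHARGE action=close_gripper
5. target_lost: (CHARGE) → mode=CHARGE action=beep
6. grasp_ok: (CHARGE) → mode=PATROL action=brake
7. obstacle: (PATROL) → mode=CHARGE action=close_gripper
8. arrived: (CHARGE) → mode=PATROL action=beep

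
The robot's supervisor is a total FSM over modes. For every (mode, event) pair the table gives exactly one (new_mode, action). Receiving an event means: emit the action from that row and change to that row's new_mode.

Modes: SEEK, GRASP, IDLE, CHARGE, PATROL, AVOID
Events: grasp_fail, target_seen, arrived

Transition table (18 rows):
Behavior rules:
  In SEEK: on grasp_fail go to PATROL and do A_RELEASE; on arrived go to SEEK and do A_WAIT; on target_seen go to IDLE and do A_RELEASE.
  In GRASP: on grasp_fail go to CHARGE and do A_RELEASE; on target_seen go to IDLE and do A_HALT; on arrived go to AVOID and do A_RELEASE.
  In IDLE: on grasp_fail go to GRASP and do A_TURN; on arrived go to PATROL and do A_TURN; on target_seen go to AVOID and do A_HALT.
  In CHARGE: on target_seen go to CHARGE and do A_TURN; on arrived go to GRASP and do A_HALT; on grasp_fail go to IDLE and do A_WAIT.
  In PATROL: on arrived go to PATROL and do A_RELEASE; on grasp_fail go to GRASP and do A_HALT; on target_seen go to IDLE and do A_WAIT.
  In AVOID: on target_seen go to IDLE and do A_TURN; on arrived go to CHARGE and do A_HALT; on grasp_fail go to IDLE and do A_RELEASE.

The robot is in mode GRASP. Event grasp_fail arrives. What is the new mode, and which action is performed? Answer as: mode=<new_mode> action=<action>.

current mode = GRASP; filter table to that mode:
  (GRASP, grasp_fail) → (CHARGE, A_RELEASE)  ← event matches
  (GRASP, target_seen) → (IDLE, A_HALT)
  (GRASP, arrived) → (AVOID, A_RELEASE)
event = grasp_fail selects (CHARGE, A_RELEASE)

mode=CHARGE action=A_RELEASE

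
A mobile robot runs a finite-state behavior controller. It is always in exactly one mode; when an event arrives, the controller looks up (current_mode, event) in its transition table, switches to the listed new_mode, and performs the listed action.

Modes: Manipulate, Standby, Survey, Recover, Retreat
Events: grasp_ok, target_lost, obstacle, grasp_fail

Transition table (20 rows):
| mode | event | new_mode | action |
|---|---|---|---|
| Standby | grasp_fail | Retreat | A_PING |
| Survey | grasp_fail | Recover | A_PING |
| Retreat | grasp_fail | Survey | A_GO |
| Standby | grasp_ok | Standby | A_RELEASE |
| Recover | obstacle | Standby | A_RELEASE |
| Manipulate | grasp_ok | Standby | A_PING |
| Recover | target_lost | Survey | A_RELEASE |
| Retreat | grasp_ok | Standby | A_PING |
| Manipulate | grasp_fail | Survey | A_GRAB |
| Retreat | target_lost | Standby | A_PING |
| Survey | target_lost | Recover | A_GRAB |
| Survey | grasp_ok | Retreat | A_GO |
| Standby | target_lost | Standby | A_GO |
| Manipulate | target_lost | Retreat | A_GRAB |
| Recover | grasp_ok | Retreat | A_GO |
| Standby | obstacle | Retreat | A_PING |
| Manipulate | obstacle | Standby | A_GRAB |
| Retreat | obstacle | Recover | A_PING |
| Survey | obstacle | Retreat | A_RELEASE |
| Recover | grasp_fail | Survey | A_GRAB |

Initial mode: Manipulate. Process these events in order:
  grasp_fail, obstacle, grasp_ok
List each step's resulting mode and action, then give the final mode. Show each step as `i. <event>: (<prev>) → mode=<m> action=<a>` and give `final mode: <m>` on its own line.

1. grasp_fail: (Manipulate) → mode=Survey action=A_GRAB
2. obstacle: (Survey) → mode=Retreat action=A_RELEASE
3. grasp_ok: (Retreat) → mode=Standby action=A_PING

final mode: Standby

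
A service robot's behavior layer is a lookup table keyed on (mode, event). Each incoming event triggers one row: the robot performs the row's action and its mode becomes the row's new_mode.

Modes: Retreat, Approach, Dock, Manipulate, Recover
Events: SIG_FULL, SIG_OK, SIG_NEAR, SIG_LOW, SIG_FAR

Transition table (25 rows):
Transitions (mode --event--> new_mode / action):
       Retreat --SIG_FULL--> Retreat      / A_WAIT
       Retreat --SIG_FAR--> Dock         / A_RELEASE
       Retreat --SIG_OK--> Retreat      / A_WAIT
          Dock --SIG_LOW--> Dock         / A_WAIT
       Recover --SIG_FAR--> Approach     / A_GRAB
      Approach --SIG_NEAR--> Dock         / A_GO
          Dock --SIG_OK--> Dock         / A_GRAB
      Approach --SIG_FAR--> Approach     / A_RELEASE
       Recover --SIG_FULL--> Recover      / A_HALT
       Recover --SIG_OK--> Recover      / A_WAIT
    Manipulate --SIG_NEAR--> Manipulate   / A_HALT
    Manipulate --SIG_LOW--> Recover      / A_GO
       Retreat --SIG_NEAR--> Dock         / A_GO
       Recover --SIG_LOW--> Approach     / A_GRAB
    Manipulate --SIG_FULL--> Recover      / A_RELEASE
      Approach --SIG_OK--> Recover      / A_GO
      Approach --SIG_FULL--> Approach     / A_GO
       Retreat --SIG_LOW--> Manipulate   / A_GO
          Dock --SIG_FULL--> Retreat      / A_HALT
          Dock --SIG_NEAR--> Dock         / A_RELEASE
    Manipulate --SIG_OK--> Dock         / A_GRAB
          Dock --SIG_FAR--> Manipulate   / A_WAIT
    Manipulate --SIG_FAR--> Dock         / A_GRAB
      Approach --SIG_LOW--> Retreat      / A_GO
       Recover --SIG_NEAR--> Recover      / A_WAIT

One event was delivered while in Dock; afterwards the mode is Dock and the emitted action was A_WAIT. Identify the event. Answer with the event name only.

try SIG_FULL: (Dock, SIG_FULL) → (Retreat, A_HALT)
try SIG_OK: (Dock, SIG_OK) → (Dock, A_GRAB)
try SIG_NEAR: (Dock, SIG_NEAR) → (Dock, A_RELEASE)
try SIG_LOW: (Dock, SIG_LOW) → (Dock, A_WAIT)  ← matches
try SIG_FAR: (Dock, SIG_FAR) → (Manipulate, A_WAIT)

SIG_LOW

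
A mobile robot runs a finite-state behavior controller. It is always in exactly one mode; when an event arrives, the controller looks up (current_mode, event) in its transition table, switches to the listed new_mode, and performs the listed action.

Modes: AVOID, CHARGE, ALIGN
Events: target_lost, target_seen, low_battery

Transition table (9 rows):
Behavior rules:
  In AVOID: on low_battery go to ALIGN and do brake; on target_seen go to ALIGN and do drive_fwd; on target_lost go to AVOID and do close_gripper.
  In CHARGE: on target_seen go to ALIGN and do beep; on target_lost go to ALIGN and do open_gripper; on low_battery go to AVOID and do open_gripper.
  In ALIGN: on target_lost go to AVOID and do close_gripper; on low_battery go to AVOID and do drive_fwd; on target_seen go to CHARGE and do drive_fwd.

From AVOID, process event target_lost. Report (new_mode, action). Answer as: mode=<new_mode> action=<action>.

mode=AVOID action=close_gripper

current mode = AVOID; filter table to that mode:
  (AVOID, low_battery) → (ALIGN, brake)
  (AVOID, target_seen) → (ALIGN, drive_fwd)
  (AVOID, target_lost) → (AVOID, close_gripper)  ← event matches
event = target_lost selects (AVOID, close_gripper)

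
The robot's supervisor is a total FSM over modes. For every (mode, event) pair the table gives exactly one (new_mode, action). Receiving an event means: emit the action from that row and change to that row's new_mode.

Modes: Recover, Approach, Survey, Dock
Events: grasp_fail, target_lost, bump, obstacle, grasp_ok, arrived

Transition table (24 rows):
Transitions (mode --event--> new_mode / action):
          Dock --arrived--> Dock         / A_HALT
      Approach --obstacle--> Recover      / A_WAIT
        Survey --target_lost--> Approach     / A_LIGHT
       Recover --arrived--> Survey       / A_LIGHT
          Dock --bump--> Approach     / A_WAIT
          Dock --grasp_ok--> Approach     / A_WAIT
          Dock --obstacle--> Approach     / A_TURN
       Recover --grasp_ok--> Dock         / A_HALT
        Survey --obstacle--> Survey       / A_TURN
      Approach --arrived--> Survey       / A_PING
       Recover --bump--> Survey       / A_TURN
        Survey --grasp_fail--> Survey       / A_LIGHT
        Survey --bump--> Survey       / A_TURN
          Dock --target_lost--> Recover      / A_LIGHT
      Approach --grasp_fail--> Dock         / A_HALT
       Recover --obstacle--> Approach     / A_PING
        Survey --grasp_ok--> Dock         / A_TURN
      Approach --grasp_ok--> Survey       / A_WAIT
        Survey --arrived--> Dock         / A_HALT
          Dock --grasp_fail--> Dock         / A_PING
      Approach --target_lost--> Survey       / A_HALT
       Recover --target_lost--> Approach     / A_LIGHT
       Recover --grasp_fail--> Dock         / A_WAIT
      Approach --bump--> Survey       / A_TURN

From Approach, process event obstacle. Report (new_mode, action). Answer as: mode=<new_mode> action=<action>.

current mode = Approach; filter table to that mode:
  (Approach, obstacle) → (Recover, A_WAIT)  ← event matches
  (Approach, arrived) → (Survey, A_PING)
  (Approach, grasp_fail) → (Dock, A_HALT)
  (Approach, grasp_ok) → (Survey, A_WAIT)
  (Approach, target_lost) → (Survey, A_HALT)
  (Approach, bump) → (Survey, A_TURN)
event = obstacle selects (Recover, A_WAIT)

mode=Recover action=A_WAIT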